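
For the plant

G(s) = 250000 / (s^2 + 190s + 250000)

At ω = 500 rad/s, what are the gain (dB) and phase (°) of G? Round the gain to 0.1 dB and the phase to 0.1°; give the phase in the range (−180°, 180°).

8.4 dB, -90.0°

At s = jω = j500:
quadratic: (j500)² + 190·j500 + 250000 = 0 + j95000 → |·| ≈ 95000, ∠ ≈ 90.00°
|G| = 250000 / 95000 ≈ 2.6316
Gain = 20 log₁₀(2.6316) ≈ 8.40 dB
∠G = 0.00° − 90.00° = -90.00°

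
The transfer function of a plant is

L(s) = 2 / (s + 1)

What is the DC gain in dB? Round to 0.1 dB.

L(0) = 2 / 1 = 2
20 log₁₀(2) ≈ 6.02 dB

6.0 dB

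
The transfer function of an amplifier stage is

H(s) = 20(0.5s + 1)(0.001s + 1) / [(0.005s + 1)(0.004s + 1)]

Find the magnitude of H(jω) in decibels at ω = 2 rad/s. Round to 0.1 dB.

29.0 dB

At ω = 2 rad/s:
zero (1 + j2·0.5) = 1 + j1 → |·| ≈ 1.4142, ∠ ≈ 45.00°
zero (1 + j2·0.001) = 1 + j0.002 → |·| ≈ 1, ∠ ≈ 0.11°
pole (1 + j2·0.005) = 1 + j0.01 → |·| ≈ 1, ∠ ≈ 0.57°
pole (1 + j2·0.004) = 1 + j0.008 → |·| ≈ 1, ∠ ≈ 0.46°
|H| = 20 · 1.4142 · 1 / (1 · 1) ≈ 28.284
Gain = 20 log₁₀(28.284) ≈ 29.03 dB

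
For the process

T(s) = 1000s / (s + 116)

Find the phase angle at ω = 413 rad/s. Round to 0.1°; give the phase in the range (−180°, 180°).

15.7°

At s = jω = j413:
zero at origin: s = j413 → |·| = 413, ∠ = 90.00°
pole (s+116): 116 + j413 → |·| = √(116²+413²) = √184025 ≈ 428.98, ∠ = arctan(413/116) ≈ 74.31°
∠T = 90.00° − 74.31° = 15.69°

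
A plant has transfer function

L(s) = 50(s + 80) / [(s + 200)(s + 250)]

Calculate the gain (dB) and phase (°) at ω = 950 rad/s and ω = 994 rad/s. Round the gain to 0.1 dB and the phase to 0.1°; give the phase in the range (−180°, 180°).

ω = 950: -26.0 dB, -68.2°; ω = 994: -26.4 dB, -69.1°

At s = jω = j950:
zero (s+80): 80 + j950 → |·| = √(80²+950²) = √908900 ≈ 953.36, ∠ = arctan(950/80) ≈ 85.19°
pole (s+200): 200 + j950 → |·| = √(200²+950²) = √942500 ≈ 970.82, ∠ = arctan(950/200) ≈ 78.11°
pole (s+250): 250 + j950 → |·| = √(250²+950²) = √965000 ≈ 982.34, ∠ = arctan(950/250) ≈ 75.26°
|L| = 50 · 953.36 / 9.5368e+05 ≈ 0.049983
Gain = 20 log₁₀(0.049983) ≈ -26.02 dB
∠L = 85.19° − 153.37° = -68.18°

At s = jω = j994:
zero (s+80): 80 + j994 → |·| = √(80²+994²) = √994436 ≈ 997.21, ∠ = arctan(994/80) ≈ 85.40°
pole (s+200): 200 + j994 → |·| = √(200²+994²) = √1028036 ≈ 1013.9, ∠ = arctan(994/200) ≈ 78.62°
pole (s+250): 250 + j994 → |·| = √(250²+994²) = √1050536 ≈ 1025, ∠ = arctan(994/250) ≈ 75.88°
|L| = 50 · 997.21 / 1.0392e+06 ≈ 0.04798
Gain = 20 log₁₀(0.04798) ≈ -26.38 dB
∠L = 85.40° − 154.50° = -69.10°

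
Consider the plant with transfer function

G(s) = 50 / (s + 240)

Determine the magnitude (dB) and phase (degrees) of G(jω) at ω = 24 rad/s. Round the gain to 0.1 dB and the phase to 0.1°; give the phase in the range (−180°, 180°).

At s = jω = j24:
pole (s+240): 240 + j24 → |·| = √(240²+24²) = √58176 ≈ 241.2, ∠ = arctan(24/240) ≈ 5.71°
|G| = 50 / 241.2 ≈ 0.2073
Gain = 20 log₁₀(0.2073) ≈ -13.67 dB
∠G = 0.00° − 5.71° = -5.71°

-13.7 dB, -5.7°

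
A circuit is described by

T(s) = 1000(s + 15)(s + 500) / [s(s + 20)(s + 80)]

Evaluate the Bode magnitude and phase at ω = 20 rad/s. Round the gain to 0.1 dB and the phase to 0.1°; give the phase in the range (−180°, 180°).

At s = jω = j20:
zero (s+15): 15 + j20 → |·| = √(15²+20²) = √625 ≈ 25, ∠ = arctan(20/15) ≈ 53.13°
zero (s+500): 500 + j20 → |·| = √(500²+20²) = √250400 ≈ 500.4, ∠ = arctan(20/500) ≈ 2.29°
pole (s+20): 20 + j20 → |·| = √(20²+20²) = √800 ≈ 28.284, ∠ = arctan(20/20) ≈ 45.00°
pole (s+80): 80 + j20 → |·| = √(80²+20²) = √6800 ≈ 82.462, ∠ = arctan(20/80) ≈ 14.04°
pole at origin: |s| = 20, ∠ = 90.00° (in denominator)
|T| = 1000 · 12510 / 46647 ≈ 268.18
Gain = 20 log₁₀(268.18) ≈ 48.57 dB
∠T = 55.42° − 149.04° = -93.62°

48.6 dB, -93.6°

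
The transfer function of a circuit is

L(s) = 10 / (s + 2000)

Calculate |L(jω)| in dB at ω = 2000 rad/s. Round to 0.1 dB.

-49.0 dB

At s = jω = j2000:
pole (s+2000): 2000 + j2000 → |·| = √(2000²+2000²) = √8000000 ≈ 2828.4, ∠ = arctan(2000/2000) ≈ 45.00°
|L| = 10 / 2828.4 ≈ 0.0035356
Gain = 20 log₁₀(0.0035356) ≈ -49.03 dB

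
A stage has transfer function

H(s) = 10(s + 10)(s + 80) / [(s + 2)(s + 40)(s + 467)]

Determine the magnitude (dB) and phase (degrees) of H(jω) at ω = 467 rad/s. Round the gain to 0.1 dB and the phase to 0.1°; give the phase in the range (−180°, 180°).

At s = jω = j467:
zero (s+10): 10 + j467 → |·| = √(10²+467²) = √218189 ≈ 467.11, ∠ = arctan(467/10) ≈ 88.77°
zero (s+80): 80 + j467 → |·| = √(80²+467²) = √224489 ≈ 473.8, ∠ = arctan(467/80) ≈ 80.28°
pole (s+2): 2 + j467 → |·| = √(2²+467²) = √218093 ≈ 467, ∠ = arctan(467/2) ≈ 89.75°
pole (s+40): 40 + j467 → |·| = √(40²+467²) = √219689 ≈ 468.71, ∠ = arctan(467/40) ≈ 85.10°
pole (s+467): 467 + j467 → |·| = √(467²+467²) = √436178 ≈ 660.44, ∠ = arctan(467/467) ≈ 45.00°
|H| = 10 · 2.2132e+05 / 1.4456e+08 ≈ 0.01531
Gain = 20 log₁₀(0.01531) ≈ -36.30 dB
∠H = 169.05° − 219.85° = -50.80°

-36.3 dB, -50.8°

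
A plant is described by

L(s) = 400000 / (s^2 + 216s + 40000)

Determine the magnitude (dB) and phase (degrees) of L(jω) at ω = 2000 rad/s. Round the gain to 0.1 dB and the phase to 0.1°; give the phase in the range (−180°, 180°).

-20.0 dB, -173.8°

At s = jω = j2000:
quadratic: (j2000)² + 216·j2000 + 40000 = -3960000 + j432000 → |·| ≈ 3.9835e+06, ∠ ≈ 173.77°
|L| = 400000 / 3.9835e+06 ≈ 0.10041
Gain = 20 log₁₀(0.10041) ≈ -19.96 dB
∠L = 0.00° − 173.77° = -173.77°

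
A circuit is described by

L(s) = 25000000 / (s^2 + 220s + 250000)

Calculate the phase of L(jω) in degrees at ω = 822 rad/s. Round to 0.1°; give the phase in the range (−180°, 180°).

-157.0°

At s = jω = j822:
quadratic: (j822)² + 220·j822 + 250000 = -425684 + j180840 → |·| ≈ 4.625e+05, ∠ ≈ 156.98°
∠L = 0.00° − 156.98° = -156.98°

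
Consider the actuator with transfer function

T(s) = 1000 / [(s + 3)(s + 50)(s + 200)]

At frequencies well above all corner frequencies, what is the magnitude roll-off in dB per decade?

Each pole contributes −20 dB/decade at high frequency; each zero contributes +20 dB/decade.
Net: 0 zero(s) − 3 pole(s) → -60 dB/decade.

-60 dB/decade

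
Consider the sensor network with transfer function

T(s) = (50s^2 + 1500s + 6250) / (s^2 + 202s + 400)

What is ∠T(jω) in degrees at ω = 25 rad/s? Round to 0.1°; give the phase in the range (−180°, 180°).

Substitute s = j25:
Numerator: 50(j25)^2 + 1500(j25) + 6250 = -25000 + j37500
Denominator: (j25)^2 + 202(j25) + 400 = -225 + j5050
|N| = √(25000² + 37500²) ≈ 45069, ∠N ≈ 123.69°
|D| = √(225² + 5050²) ≈ 5055, ∠D ≈ 92.55°
∠T = 123.69° − 92.55° = 31.14°

31.1°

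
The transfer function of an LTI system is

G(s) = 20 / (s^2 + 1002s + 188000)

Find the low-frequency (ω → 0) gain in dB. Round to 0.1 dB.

-79.5 dB

G(0) = 20 / 188000 ≈ 0.00010638
20 log₁₀(0.00010638) ≈ -79.46 dB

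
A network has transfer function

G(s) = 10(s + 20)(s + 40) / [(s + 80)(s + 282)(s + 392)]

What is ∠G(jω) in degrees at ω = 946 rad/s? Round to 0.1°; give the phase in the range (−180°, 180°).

At s = jω = j946:
zero (s+20): 20 + j946 → |·| = √(20²+946²) = √895316 ≈ 946.21, ∠ = arctan(946/20) ≈ 88.79°
zero (s+40): 40 + j946 → |·| = √(40²+946²) = √896516 ≈ 946.85, ∠ = arctan(946/40) ≈ 87.58°
pole (s+80): 80 + j946 → |·| = √(80²+946²) = √901316 ≈ 949.38, ∠ = arctan(946/80) ≈ 85.17°
pole (s+282): 282 + j946 → |·| = √(282²+946²) = √974440 ≈ 987.14, ∠ = arctan(946/282) ≈ 73.40°
pole (s+392): 392 + j946 → |·| = √(392²+946²) = √1048580 ≈ 1024, ∠ = arctan(946/392) ≈ 67.49°
∠G = 176.37° − 226.06° = -49.69°

-49.7°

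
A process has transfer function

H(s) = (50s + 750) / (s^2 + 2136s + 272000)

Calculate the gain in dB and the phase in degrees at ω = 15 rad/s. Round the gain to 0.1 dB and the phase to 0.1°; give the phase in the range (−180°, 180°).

-48.2 dB, 38.3°

Substitute s = j15:
Numerator: 50(j15) + 750 = 750 + j750
Denominator: (j15)^2 + 2136(j15) + 272000 = 271775 + j32040
|N| = √(750² + 750²) ≈ 1060.7, ∠N ≈ 45.00°
|D| = √(271775² + 32040²) ≈ 2.7366e+05, ∠D ≈ 6.72°
|H| = 1060.7 / 2.7366e+05 ≈ 0.003876
Gain = 20 log₁₀(0.003876) ≈ -48.23 dB
∠H = 45.00° − 6.72° = 38.28°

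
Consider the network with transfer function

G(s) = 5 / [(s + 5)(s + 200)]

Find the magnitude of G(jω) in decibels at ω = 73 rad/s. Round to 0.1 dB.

At s = jω = j73:
pole (s+5): 5 + j73 → |·| = √(5²+73²) = √5354 ≈ 73.171, ∠ = arctan(73/5) ≈ 86.08°
pole (s+200): 200 + j73 → |·| = √(200²+73²) = √45329 ≈ 212.91, ∠ = arctan(73/200) ≈ 20.05°
|G| = 5 / 15579 ≈ 0.00032094
Gain = 20 log₁₀(0.00032094) ≈ -69.87 dB

-69.9 dB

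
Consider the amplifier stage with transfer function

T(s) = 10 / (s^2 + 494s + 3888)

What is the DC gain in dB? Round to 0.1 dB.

T(0) = 10 / 3888 ≈ 0.002572
20 log₁₀(0.002572) ≈ -51.79 dB

-51.8 dB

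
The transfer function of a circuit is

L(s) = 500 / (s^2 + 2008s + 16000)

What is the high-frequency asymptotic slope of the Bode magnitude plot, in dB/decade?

-40 dB/decade

Each pole contributes −20 dB/decade at high frequency; each zero contributes +20 dB/decade.
Net: 0 zero(s) − 2 pole(s) → -40 dB/decade.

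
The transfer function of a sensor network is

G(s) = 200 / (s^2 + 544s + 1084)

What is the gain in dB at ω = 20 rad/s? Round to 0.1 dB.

-34.7 dB

Substitute s = j20:
Numerator: 200 = 200 + j0
Denominator: (j20)^2 + 544(j20) + 1084 = 684 + j10880
|N| = √(200² + 0²) ≈ 200, ∠N ≈ 0.00°
|D| = √(684² + 10880²) ≈ 10901, ∠D ≈ 86.40°
|G| = 200 / 10901 ≈ 0.018347
Gain = 20 log₁₀(0.018347) ≈ -34.73 dB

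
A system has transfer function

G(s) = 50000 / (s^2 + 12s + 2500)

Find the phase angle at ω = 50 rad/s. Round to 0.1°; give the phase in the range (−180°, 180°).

At s = jω = j50:
quadratic: (j50)² + 12·j50 + 2500 = 0 + j600 → |·| ≈ 600, ∠ ≈ 90.00°
∠G = 0.00° − 90.00° = -90.00°

-90.0°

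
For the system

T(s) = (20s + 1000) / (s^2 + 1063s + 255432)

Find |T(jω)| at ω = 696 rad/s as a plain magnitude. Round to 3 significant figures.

Substitute s = j696:
Numerator: 20(j696) + 1000 = 1000 + j13920
Denominator: (j696)^2 + 1063(j696) + 255432 = -228984 + j739848
|N| = √(1000² + 13920²) ≈ 13956, ∠N ≈ 85.89°
|D| = √(228984² + 739848²) ≈ 7.7447e+05, ∠D ≈ 107.20°
|T| = 13956 / 7.7447e+05 ≈ 0.01802

0.0180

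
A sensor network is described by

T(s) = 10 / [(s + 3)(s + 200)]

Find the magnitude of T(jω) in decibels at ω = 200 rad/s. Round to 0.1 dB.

-75.1 dB

At s = jω = j200:
pole (s+3): 3 + j200 → |·| = √(3²+200²) = √40009 ≈ 200.02, ∠ = arctan(200/3) ≈ 89.14°
pole (s+200): 200 + j200 → |·| = √(200²+200²) = √80000 ≈ 282.84, ∠ = arctan(200/200) ≈ 45.00°
|T| = 10 / 56574 ≈ 0.00017676
Gain = 20 log₁₀(0.00017676) ≈ -75.05 dB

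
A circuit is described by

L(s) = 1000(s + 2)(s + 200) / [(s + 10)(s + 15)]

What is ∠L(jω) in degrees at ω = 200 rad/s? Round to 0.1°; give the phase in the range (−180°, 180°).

At s = jω = j200:
zero (s+2): 2 + j200 → |·| = √(2²+200²) = √40004 ≈ 200.01, ∠ = arctan(200/2) ≈ 89.43°
zero (s+200): 200 + j200 → |·| = √(200²+200²) = √80000 ≈ 282.84, ∠ = arctan(200/200) ≈ 45.00°
pole (s+10): 10 + j200 → |·| = √(10²+200²) = √40100 ≈ 200.25, ∠ = arctan(200/10) ≈ 87.14°
pole (s+15): 15 + j200 → |·| = √(15²+200²) = √40225 ≈ 200.56, ∠ = arctan(200/15) ≈ 85.71°
∠L = 134.43° − 172.85° = -38.42°

-38.4°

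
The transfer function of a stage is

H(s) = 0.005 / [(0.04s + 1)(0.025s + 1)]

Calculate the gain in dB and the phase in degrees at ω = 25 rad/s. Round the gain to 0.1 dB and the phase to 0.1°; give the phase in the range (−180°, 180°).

At ω = 25 rad/s:
pole (1 + j25·0.04) = 1 + j1 → |·| ≈ 1.4142, ∠ ≈ 45.00°
pole (1 + j25·0.025) = 1 + j0.625 → |·| ≈ 1.1792, ∠ ≈ 32.01°
|H| = 0.005 · 1 / (1.4142 · 1.1792) ≈ 0.0029983
Gain = 20 log₁₀(0.0029983) ≈ -50.46 dB
∠H = (0°) − (45.00° + 32.01°) = -77.01°

-50.5 dB, -77.0°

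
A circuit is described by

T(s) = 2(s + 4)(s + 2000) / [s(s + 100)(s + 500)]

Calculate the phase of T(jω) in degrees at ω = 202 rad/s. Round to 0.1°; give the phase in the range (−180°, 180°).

-81.0°

At s = jω = j202:
zero (s+4): 4 + j202 → |·| = √(4²+202²) = √40820 ≈ 202.04, ∠ = arctan(202/4) ≈ 88.87°
zero (s+2000): 2000 + j202 → |·| = √(2000²+202²) = √4040804 ≈ 2010.2, ∠ = arctan(202/2000) ≈ 5.77°
pole (s+100): 100 + j202 → |·| = √(100²+202²) = √50804 ≈ 225.4, ∠ = arctan(202/100) ≈ 63.66°
pole (s+500): 500 + j202 → |·| = √(500²+202²) = √290804 ≈ 539.26, ∠ = arctan(202/500) ≈ 22.00°
pole at origin: |s| = 202, ∠ = 90.00° (in denominator)
∠T = 94.64° − 175.66° = -81.02°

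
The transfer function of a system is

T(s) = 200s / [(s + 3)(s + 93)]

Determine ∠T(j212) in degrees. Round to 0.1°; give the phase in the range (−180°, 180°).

-65.5°

At s = jω = j212:
zero at origin: s = j212 → |·| = 212, ∠ = 90.00°
pole (s+3): 3 + j212 → |·| = √(3²+212²) = √44953 ≈ 212.02, ∠ = arctan(212/3) ≈ 89.19°
pole (s+93): 93 + j212 → |·| = √(93²+212²) = √53593 ≈ 231.5, ∠ = arctan(212/93) ≈ 66.31°
∠T = 90.00° − 155.50° = -65.50°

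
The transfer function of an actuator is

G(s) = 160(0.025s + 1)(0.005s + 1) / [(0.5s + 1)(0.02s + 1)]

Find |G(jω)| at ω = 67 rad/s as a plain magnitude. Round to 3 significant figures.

5.87

At ω = 67 rad/s:
zero (1 + j67·0.025) = 1 + j1.675 → |·| ≈ 1.9508, ∠ ≈ 59.16°
zero (1 + j67·0.005) = 1 + j0.335 → |·| ≈ 1.0546, ∠ ≈ 18.52°
pole (1 + j67·0.5) = 1 + j33.5 → |·| ≈ 33.515, ∠ ≈ 88.29°
pole (1 + j67·0.02) = 1 + j1.34 → |·| ≈ 1.672, ∠ ≈ 53.27°
|G| = 160 · 1.9508 · 1.0546 / (33.515 · 1.672) ≈ 5.8741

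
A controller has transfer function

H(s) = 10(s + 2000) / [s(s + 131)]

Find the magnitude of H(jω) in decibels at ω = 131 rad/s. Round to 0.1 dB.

At s = jω = j131:
zero (s+2000): 2000 + j131 → |·| = √(2000²+131²) = √4017161 ≈ 2004.3, ∠ = arctan(131/2000) ≈ 3.75°
pole (s+131): 131 + j131 → |·| = √(131²+131²) = √34322 ≈ 185.26, ∠ = arctan(131/131) ≈ 45.00°
pole at origin: |s| = 131, ∠ = 90.00° (in denominator)
|H| = 10 · 2004.3 / 24269 ≈ 0.82587
Gain = 20 log₁₀(0.82587) ≈ -1.66 dB

-1.7 dB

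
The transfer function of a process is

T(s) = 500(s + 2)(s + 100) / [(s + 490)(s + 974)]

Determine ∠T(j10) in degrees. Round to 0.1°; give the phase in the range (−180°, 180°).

82.6°

At s = jω = j10:
zero (s+2): 2 + j10 → |·| = √(2²+10²) = √104 ≈ 10.198, ∠ = arctan(10/2) ≈ 78.69°
zero (s+100): 100 + j10 → |·| = √(100²+10²) = √10100 ≈ 100.5, ∠ = arctan(10/100) ≈ 5.71°
pole (s+490): 490 + j10 → |·| = √(490²+10²) = √240200 ≈ 490.1, ∠ = arctan(10/490) ≈ 1.17°
pole (s+974): 974 + j10 → |·| = √(974²+10²) = √948776 ≈ 974.05, ∠ = arctan(10/974) ≈ 0.59°
∠T = 84.40° − 1.76° = 82.64°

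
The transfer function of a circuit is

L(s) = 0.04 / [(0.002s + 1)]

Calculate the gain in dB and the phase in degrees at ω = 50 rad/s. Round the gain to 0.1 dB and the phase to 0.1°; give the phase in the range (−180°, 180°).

At ω = 50 rad/s:
pole (1 + j50·0.002) = 1 + j0.1 → |·| ≈ 1.005, ∠ ≈ 5.71°
|L| = 0.04 · 1 / (1.005) ≈ 0.039801
Gain = 20 log₁₀(0.039801) ≈ -28.00 dB
∠L = (0°) − (5.71°) = -5.71°

-28.0 dB, -5.7°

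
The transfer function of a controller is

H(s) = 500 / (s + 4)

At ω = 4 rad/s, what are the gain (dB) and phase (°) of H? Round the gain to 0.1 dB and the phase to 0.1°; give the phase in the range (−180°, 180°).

Substitute s = j4:
Numerator: 500 = 500 + j0
Denominator: (j4) + 4 = 4 + j4
|N| = √(500² + 0²) ≈ 500, ∠N ≈ 0.00°
|D| = √(4² + 4²) ≈ 5.6569, ∠D ≈ 45.00°
|H| = 500 / 5.6569 ≈ 88.388
Gain = 20 log₁₀(88.388) ≈ 38.93 dB
∠H = 0.00° − 45.00° = -45.00°

38.9 dB, -45.0°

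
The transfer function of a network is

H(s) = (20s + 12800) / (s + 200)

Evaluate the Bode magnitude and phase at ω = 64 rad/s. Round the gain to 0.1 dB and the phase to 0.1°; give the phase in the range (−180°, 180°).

35.7 dB, -12.0°

Substitute s = j64:
Numerator: 20(j64) + 12800 = 12800 + j1280
Denominator: (j64) + 200 = 200 + j64
|N| = √(12800² + 1280²) ≈ 12864, ∠N ≈ 5.71°
|D| = √(200² + 64²) ≈ 209.99, ∠D ≈ 17.74°
|H| = 12864 / 209.99 ≈ 61.26
Gain = 20 log₁₀(61.26) ≈ 35.74 dB
∠H = 5.71° − 17.74° = -12.03°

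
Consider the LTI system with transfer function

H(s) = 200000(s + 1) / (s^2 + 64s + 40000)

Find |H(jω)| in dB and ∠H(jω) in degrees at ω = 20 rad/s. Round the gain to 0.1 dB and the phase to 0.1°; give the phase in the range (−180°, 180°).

40.1 dB, 85.3°

At s = jω = j20:
zero (s+1): 1 + j20 → |·| = √(1²+20²) = √401 ≈ 20.025, ∠ = arctan(20/1) ≈ 87.14°
quadratic: (j20)² + 64·j20 + 40000 = 39600 + j1280 → |·| ≈ 39621, ∠ ≈ 1.85°
|H| = 200000 · 20.025 / 39621 ≈ 101.08
Gain = 20 log₁₀(101.08) ≈ 40.09 dB
∠H = 87.14° − 1.85° = 85.29°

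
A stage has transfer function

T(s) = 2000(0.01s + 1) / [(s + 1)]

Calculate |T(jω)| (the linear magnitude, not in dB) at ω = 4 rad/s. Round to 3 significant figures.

485

At ω = 4 rad/s:
zero (1 + j4·0.01) = 1 + j0.04 → |·| ≈ 1.0008, ∠ ≈ 2.29°
pole (1 + j4·1) = 1 + j4 → |·| ≈ 4.1231, ∠ ≈ 75.96°
|T| = 2000 · 1.0008 / (4.1231) ≈ 485.46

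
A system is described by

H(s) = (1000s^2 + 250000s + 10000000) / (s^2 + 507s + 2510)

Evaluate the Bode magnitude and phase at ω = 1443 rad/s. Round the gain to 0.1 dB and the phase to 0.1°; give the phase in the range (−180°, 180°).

59.6 dB, 9.5°

Substitute s = j1443:
Numerator: 1000(j1443)^2 + 250000(j1443) + 10000000 = -2072249000 + j360750000
Denominator: (j1443)^2 + 507(j1443) + 2510 = -2079739 + j731601
|N| = √(2072249000² + 360750000²) ≈ 2.1034e+09, ∠N ≈ 170.12°
|D| = √(2079739² + 731601²) ≈ 2.2047e+06, ∠D ≈ 160.62°
|H| = 2.1034e+09 / 2.2047e+06 ≈ 954.05
Gain = 20 log₁₀(954.05) ≈ 59.59 dB
∠H = 170.12° − 160.62° = 9.50°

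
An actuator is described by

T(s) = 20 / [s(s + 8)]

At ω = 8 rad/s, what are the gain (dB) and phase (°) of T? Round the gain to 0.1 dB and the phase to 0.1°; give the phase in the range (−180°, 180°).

At s = jω = j8:
pole (s+8): 8 + j8 → |·| = √(8²+8²) = √128 ≈ 11.314, ∠ = arctan(8/8) ≈ 45.00°
pole at origin: |s| = 8, ∠ = 90.00° (in denominator)
|T| = 20 / 90.512 ≈ 0.22097
Gain = 20 log₁₀(0.22097) ≈ -13.11 dB
∠T = 0.00° − 135.00° = -135.00°

-13.1 dB, -135.0°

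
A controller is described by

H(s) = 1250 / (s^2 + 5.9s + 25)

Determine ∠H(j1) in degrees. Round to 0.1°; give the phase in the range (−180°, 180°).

-13.8°

At s = jω = j1:
quadratic: (j1)² + 5.9·j1 + 25 = 24 + j5.9 → |·| ≈ 24.715, ∠ ≈ 13.81°
∠H = 0.00° − 13.81° = -13.81°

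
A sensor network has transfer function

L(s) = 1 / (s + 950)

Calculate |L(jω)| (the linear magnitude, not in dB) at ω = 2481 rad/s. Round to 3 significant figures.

At s = jω = j2481:
pole (s+950): 950 + j2481 → |·| = √(950²+2481²) = √7057861 ≈ 2656.7, ∠ = arctan(2481/950) ≈ 69.05°
|L| = 1 / 2656.7 ≈ 0.00037641

0.000376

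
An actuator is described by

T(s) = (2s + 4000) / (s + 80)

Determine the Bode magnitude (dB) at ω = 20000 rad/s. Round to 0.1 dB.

6.1 dB

Substitute s = j20000:
Numerator: 2(j20000) + 4000 = 4000 + j40000
Denominator: (j20000) + 80 = 80 + j20000
|N| = √(4000² + 40000²) ≈ 40200, ∠N ≈ 84.29°
|D| = √(80² + 20000²) ≈ 20000, ∠D ≈ 89.77°
|T| = 40200 / 20000 ≈ 2.01
Gain = 20 log₁₀(2.01) ≈ 6.06 dB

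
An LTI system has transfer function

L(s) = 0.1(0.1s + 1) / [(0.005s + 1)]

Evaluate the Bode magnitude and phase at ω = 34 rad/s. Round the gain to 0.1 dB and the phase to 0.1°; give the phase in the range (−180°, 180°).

At ω = 34 rad/s:
zero (1 + j34·0.1) = 1 + j3.4 → |·| ≈ 3.544, ∠ ≈ 73.61°
pole (1 + j34·0.005) = 1 + j0.17 → |·| ≈ 1.0143, ∠ ≈ 9.65°
|L| = 0.1 · 3.544 / (1.0143) ≈ 0.3494
Gain = 20 log₁₀(0.3494) ≈ -9.13 dB
∠L = (73.61°) − (9.65°) = 63.96°

-9.1 dB, 64.0°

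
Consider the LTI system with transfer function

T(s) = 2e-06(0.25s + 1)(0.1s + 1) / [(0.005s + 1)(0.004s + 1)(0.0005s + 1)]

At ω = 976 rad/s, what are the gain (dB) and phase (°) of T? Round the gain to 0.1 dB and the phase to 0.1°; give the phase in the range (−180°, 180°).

At ω = 976 rad/s:
zero (1 + j976·0.25) = 1 + j244 → |·| ≈ 244, ∠ ≈ 89.77°
zero (1 + j976·0.1) = 1 + j97.6 → |·| ≈ 97.605, ∠ ≈ 89.41°
pole (1 + j976·0.005) = 1 + j4.88 → |·| ≈ 4.9814, ∠ ≈ 78.42°
pole (1 + j976·0.004) = 1 + j3.904 → |·| ≈ 4.03, ∠ ≈ 75.63°
pole (1 + j976·0.0005) = 1 + j0.488 → |·| ≈ 1.1127, ∠ ≈ 26.01°
|T| = 2e-06 · 244 · 97.605 / (4.9814 · 4.03 · 1.1127) ≈ 0.0021323
Gain = 20 log₁₀(0.0021323) ≈ -53.42 dB
∠T = (89.77° + 89.41°) − (78.42° + 75.63° + 26.01°) = -0.88°

-53.4 dB, -0.9°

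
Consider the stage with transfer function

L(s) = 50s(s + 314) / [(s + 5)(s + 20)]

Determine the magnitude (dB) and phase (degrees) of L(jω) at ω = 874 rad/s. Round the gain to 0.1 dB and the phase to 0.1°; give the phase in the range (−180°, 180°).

At s = jω = j874:
zero (s+314): 314 + j874 → |·| = √(314²+874²) = √862472 ≈ 928.69, ∠ = arctan(874/314) ≈ 70.24°
zero at origin: s = j874 → |·| = 874, ∠ = 90.00°
pole (s+5): 5 + j874 → |·| = √(5²+874²) = √763901 ≈ 874.01, ∠ = arctan(874/5) ≈ 89.67°
pole (s+20): 20 + j874 → |·| = √(20²+874²) = √764276 ≈ 874.23, ∠ = arctan(874/20) ≈ 88.69°
|L| = 50 · 8.1168e+05 / 7.6409e+05 ≈ 53.114
Gain = 20 log₁₀(53.114) ≈ 34.50 dB
∠L = 160.24° − 178.36° = -18.12°

34.5 dB, -18.1°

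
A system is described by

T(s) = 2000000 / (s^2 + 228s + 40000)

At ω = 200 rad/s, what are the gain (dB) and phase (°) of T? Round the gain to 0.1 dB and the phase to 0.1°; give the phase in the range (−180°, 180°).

32.8 dB, -90.0°

At s = jω = j200:
quadratic: (j200)² + 228·j200 + 40000 = 0 + j45600 → |·| ≈ 45600, ∠ ≈ 90.00°
|T| = 2000000 / 45600 ≈ 43.86
Gain = 20 log₁₀(43.86) ≈ 32.84 dB
∠T = 0.00° − 90.00° = -90.00°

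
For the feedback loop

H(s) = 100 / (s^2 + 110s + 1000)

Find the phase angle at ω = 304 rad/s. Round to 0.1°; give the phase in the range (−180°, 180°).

Substitute s = j304:
Numerator: 100 = 100 + j0
Denominator: (j304)^2 + 110(j304) + 1000 = -91416 + j33440
|N| = √(100² + 0²) ≈ 100, ∠N ≈ 0.00°
|D| = √(91416² + 33440²) ≈ 97340, ∠D ≈ 159.91°
∠H = 0.00° − 159.91° = -159.91°

-159.9°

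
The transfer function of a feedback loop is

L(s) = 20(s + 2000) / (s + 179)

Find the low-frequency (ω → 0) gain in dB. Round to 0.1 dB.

L(0) = 20·2000 / (179) ≈ 223.46
20 log₁₀(223.46) ≈ 46.98 dB

47.0 dB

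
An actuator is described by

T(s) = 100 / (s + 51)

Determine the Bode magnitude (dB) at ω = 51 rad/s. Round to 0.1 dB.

At s = jω = j51:
pole (s+51): 51 + j51 → |·| = √(51²+51²) = √5202 ≈ 72.125, ∠ = arctan(51/51) ≈ 45.00°
|T| = 100 / 72.125 ≈ 1.3865
Gain = 20 log₁₀(1.3865) ≈ 2.84 dB

2.8 dB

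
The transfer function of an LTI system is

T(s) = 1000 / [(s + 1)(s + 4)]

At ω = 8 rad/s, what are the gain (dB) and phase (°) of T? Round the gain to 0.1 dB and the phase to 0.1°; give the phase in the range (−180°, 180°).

At s = jω = j8:
pole (s+1): 1 + j8 → |·| = √(1²+8²) = √65 ≈ 8.0623, ∠ = arctan(8/1) ≈ 82.87°
pole (s+4): 4 + j8 → |·| = √(4²+8²) = √80 ≈ 8.9443, ∠ = arctan(8/4) ≈ 63.43°
|T| = 1000 / 72.112 ≈ 13.867
Gain = 20 log₁₀(13.867) ≈ 22.84 dB
∠T = 0.00° − 146.30° = -146.30°

22.8 dB, -146.3°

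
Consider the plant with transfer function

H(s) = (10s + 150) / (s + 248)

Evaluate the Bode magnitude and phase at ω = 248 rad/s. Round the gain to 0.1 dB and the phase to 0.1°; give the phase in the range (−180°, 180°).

Substitute s = j248:
Numerator: 10(j248) + 150 = 150 + j2480
Denominator: (j248) + 248 = 248 + j248
|N| = √(150² + 2480²) ≈ 2484.5, ∠N ≈ 86.54°
|D| = √(248² + 248²) ≈ 350.72, ∠D ≈ 45.00°
|H| = 2484.5 / 350.72 ≈ 7.084
Gain = 20 log₁₀(7.084) ≈ 17.01 dB
∠H = 86.54° − 45.00° = 41.54°

17.0 dB, 41.5°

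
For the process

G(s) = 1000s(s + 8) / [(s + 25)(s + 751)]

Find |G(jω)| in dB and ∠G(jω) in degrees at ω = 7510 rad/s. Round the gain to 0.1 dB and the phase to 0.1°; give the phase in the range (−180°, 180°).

At s = jω = j7510:
zero (s+8): 8 + j7510 → |·| = √(8²+7510²) = √56400164 ≈ 7510, ∠ = arctan(7510/8) ≈ 89.94°
zero at origin: s = j7510 → |·| = 7510, ∠ = 90.00°
pole (s+25): 25 + j7510 → |·| = √(25²+7510²) = √56400725 ≈ 7510, ∠ = arctan(7510/25) ≈ 89.81°
pole (s+751): 751 + j7510 → |·| = √(751²+7510²) = √56964101 ≈ 7547.5, ∠ = arctan(7510/751) ≈ 84.29°
|G| = 1000 · 5.64e+07 / 5.6682e+07 ≈ 995.02
Gain = 20 log₁₀(995.02) ≈ 59.96 dB
∠G = 179.94° − 174.10° = 5.84°

60.0 dB, 5.8°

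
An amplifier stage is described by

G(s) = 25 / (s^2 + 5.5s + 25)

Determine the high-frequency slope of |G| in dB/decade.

-40 dB/decade

Each pole contributes −20 dB/decade at high frequency; each zero contributes +20 dB/decade.
Net: 0 zero(s) − 2 pole(s) → -40 dB/decade.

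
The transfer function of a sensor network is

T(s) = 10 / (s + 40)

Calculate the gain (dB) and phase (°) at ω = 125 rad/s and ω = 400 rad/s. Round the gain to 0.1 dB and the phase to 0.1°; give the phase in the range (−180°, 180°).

ω = 125: -22.4 dB, -72.3°; ω = 400: -32.1 dB, -84.3°

At s = jω = j125:
pole (s+40): 40 + j125 → |·| = √(40²+125²) = √17225 ≈ 131.24, ∠ = arctan(125/40) ≈ 72.26°
|T| = 10 / 131.24 ≈ 0.076196
Gain = 20 log₁₀(0.076196) ≈ -22.36 dB
∠T = 0.00° − 72.26° = -72.26°

At s = jω = j400:
pole (s+40): 40 + j400 → |·| = √(40²+400²) = √161600 ≈ 402, ∠ = arctan(400/40) ≈ 84.29°
|T| = 10 / 402 ≈ 0.024876
Gain = 20 log₁₀(0.024876) ≈ -32.08 dB
∠T = 0.00° − 84.29° = -84.29°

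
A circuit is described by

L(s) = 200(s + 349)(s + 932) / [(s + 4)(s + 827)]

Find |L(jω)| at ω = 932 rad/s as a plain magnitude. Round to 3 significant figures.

226

At s = jω = j932:
zero (s+349): 349 + j932 → |·| = √(349²+932²) = √990425 ≈ 995.2, ∠ = arctan(932/349) ≈ 69.47°
zero (s+932): 932 + j932 → |·| = √(932²+932²) = √1737248 ≈ 1318, ∠ = arctan(932/932) ≈ 45.00°
pole (s+4): 4 + j932 → |·| = √(4²+932²) = √868640 ≈ 932.01, ∠ = arctan(932/4) ≈ 89.75°
pole (s+827): 827 + j932 → |·| = √(827²+932²) = √1552553 ≈ 1246, ∠ = arctan(932/827) ≈ 48.42°
|L| = 200 · 1.3117e+06 / 1.1613e+06 ≈ 225.9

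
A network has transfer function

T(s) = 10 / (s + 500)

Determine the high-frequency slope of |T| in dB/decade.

-20 dB/decade

Each pole contributes −20 dB/decade at high frequency; each zero contributes +20 dB/decade.
Net: 0 zero(s) − 1 pole(s) → -20 dB/decade.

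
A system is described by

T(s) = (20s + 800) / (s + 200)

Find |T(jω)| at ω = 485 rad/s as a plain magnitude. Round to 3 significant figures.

18.6

Substitute s = j485:
Numerator: 20(j485) + 800 = 800 + j9700
Denominator: (j485) + 200 = 200 + j485
|N| = √(800² + 9700²) ≈ 9732.9, ∠N ≈ 85.29°
|D| = √(200² + 485²) ≈ 524.62, ∠D ≈ 67.59°
|T| = 9732.9 / 524.62 ≈ 18.552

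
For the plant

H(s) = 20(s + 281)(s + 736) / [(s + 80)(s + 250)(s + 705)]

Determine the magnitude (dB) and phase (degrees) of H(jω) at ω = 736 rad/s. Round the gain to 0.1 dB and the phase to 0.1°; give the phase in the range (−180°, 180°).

-31.1 dB, -87.2°

At s = jω = j736:
zero (s+281): 281 + j736 → |·| = √(281²+736²) = √620657 ≈ 787.82, ∠ = arctan(736/281) ≈ 69.10°
zero (s+736): 736 + j736 → |·| = √(736²+736²) = √1083392 ≈ 1040.9, ∠ = arctan(736/736) ≈ 45.00°
pole (s+80): 80 + j736 → |·| = √(80²+736²) = √548096 ≈ 740.34, ∠ = arctan(736/80) ≈ 83.80°
pole (s+250): 250 + j736 → |·| = √(250²+736²) = √604196 ≈ 777.3, ∠ = arctan(736/250) ≈ 71.24°
pole (s+705): 705 + j736 → |·| = √(705²+736²) = √1038721 ≈ 1019.2, ∠ = arctan(736/705) ≈ 46.23°
|H| = 20 · 8.2004e+05 / 5.8652e+08 ≈ 0.027963
Gain = 20 log₁₀(0.027963) ≈ -31.07 dB
∠H = 114.10° − 201.27° = -87.17°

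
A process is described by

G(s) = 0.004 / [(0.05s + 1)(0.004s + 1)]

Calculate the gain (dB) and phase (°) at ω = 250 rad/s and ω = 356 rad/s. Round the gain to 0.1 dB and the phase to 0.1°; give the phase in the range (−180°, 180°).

At ω = 250 rad/s:
pole (1 + j250·0.05) = 1 + j12.5 → |·| ≈ 12.54, ∠ ≈ 85.43°
pole (1 + j250·0.004) = 1 + j1 → |·| ≈ 1.4142, ∠ ≈ 45.00°
|G| = 0.004 · 1 / (12.54 · 1.4142) ≈ 0.00022555
Gain = 20 log₁₀(0.00022555) ≈ -72.94 dB
∠G = (0°) − (85.43° + 45.00°) = -130.43°

At ω = 356 rad/s:
pole (1 + j356·0.05) = 1 + j17.8 → |·| ≈ 17.828, ∠ ≈ 86.78°
pole (1 + j356·0.004) = 1 + j1.424 → |·| ≈ 1.7401, ∠ ≈ 54.92°
|G| = 0.004 · 1 / (17.828 · 1.7401) ≈ 0.00012894
Gain = 20 log₁₀(0.00012894) ≈ -77.79 dB
∠G = (0°) − (86.78° + 54.92°) = -141.70°

ω = 250: -72.9 dB, -130.4°; ω = 356: -77.8 dB, -141.7°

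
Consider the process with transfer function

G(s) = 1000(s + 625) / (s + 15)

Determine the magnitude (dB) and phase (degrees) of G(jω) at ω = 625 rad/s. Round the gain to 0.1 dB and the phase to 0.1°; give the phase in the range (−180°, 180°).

63.0 dB, -43.6°

At s = jω = j625:
zero (s+625): 625 + j625 → |·| = √(625²+625²) = √781250 ≈ 883.88, ∠ = arctan(625/625) ≈ 45.00°
pole (s+15): 15 + j625 → |·| = √(15²+625²) = √390850 ≈ 625.18, ∠ = arctan(625/15) ≈ 88.63°
|G| = 1000 · 883.88 / 625.18 ≈ 1413.8
Gain = 20 log₁₀(1413.8) ≈ 63.01 dB
∠G = 45.00° − 88.63° = -43.63°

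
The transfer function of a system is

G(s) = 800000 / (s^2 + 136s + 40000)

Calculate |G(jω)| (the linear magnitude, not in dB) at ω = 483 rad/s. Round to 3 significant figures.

3.92

At s = jω = j483:
quadratic: (j483)² + 136·j483 + 40000 = -193289 + j65688 → |·| ≈ 2.0415e+05, ∠ ≈ 161.23°
|G| = 800000 / 2.0415e+05 ≈ 3.9187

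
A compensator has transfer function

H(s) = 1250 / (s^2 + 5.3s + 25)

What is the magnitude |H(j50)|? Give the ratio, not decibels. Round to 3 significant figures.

At s = jω = j50:
quadratic: (j50)² + 5.3·j50 + 25 = -2475 + j265 → |·| ≈ 2489.1, ∠ ≈ 173.89°
|H| = 1250 / 2489.1 ≈ 0.50219

0.502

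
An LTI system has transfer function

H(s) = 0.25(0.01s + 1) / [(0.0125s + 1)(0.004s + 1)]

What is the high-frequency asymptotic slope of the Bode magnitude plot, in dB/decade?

-20 dB/decade

Each pole contributes −20 dB/decade at high frequency; each zero contributes +20 dB/decade.
Net: 1 zero(s) − 2 pole(s) → -20 dB/decade.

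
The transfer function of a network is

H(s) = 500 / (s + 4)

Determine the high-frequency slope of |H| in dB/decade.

Each pole contributes −20 dB/decade at high frequency; each zero contributes +20 dB/decade.
Net: 0 zero(s) − 1 pole(s) → -20 dB/decade.

-20 dB/decade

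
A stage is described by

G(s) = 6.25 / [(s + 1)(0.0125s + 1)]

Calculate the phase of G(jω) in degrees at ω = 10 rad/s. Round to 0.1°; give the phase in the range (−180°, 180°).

At ω = 10 rad/s:
pole (1 + j10·1) = 1 + j10 → |·| ≈ 10.05, ∠ ≈ 84.29°
pole (1 + j10·0.0125) = 1 + j0.125 → |·| ≈ 1.0078, ∠ ≈ 7.13°
∠G = (0°) − (84.29° + 7.13°) = -91.42°

-91.4°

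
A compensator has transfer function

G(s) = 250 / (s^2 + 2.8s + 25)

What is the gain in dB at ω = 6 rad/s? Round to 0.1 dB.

21.9 dB

At s = jω = j6:
quadratic: (j6)² + 2.8·j6 + 25 = -11 + j16.8 → |·| ≈ 20.081, ∠ ≈ 123.22°
|G| = 250 / 20.081 ≈ 12.45
Gain = 20 log₁₀(12.45) ≈ 21.90 dB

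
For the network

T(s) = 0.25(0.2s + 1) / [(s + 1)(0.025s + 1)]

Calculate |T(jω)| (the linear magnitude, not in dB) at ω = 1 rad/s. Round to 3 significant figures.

0.180

At ω = 1 rad/s:
zero (1 + j1·0.2) = 1 + j0.2 → |·| ≈ 1.0198, ∠ ≈ 11.31°
pole (1 + j1·1) = 1 + j1 → |·| ≈ 1.4142, ∠ ≈ 45.00°
pole (1 + j1·0.025) = 1 + j0.025 → |·| ≈ 1.0003, ∠ ≈ 1.43°
|T| = 0.25 · 1.0198 / (1.4142 · 1.0003) ≈ 0.18022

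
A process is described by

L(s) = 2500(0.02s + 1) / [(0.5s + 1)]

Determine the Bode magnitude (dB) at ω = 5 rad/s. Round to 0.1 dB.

At ω = 5 rad/s:
zero (1 + j5·0.02) = 1 + j0.1 → |·| ≈ 1.005, ∠ ≈ 5.71°
pole (1 + j5·0.5) = 1 + j2.5 → |·| ≈ 2.6926, ∠ ≈ 68.20°
|L| = 2500 · 1.005 / (2.6926) ≈ 933.11
Gain = 20 log₁₀(933.11) ≈ 59.40 dB

59.4 dB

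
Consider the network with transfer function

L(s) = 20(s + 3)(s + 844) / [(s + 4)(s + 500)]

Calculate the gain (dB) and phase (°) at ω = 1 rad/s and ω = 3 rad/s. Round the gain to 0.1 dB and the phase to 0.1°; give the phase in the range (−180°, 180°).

At s = jω = j1:
zero (s+3): 3 + j1 → |·| = √(3²+1²) = √10 ≈ 3.1623, ∠ = arctan(1/3) ≈ 18.43°
zero (s+844): 844 + j1 → |·| = √(844²+1²) = √712337 ≈ 844, ∠ = arctan(1/844) ≈ 0.07°
pole (s+4): 4 + j1 → |·| = √(4²+1²) = √17 ≈ 4.1231, ∠ = arctan(1/4) ≈ 14.04°
pole (s+500): 500 + j1 → |·| = √(500²+1²) = √250001 ≈ 500, ∠ = arctan(1/500) ≈ 0.11°
|L| = 20 · 2669 / 2061.6 ≈ 25.893
Gain = 20 log₁₀(25.893) ≈ 28.26 dB
∠L = 18.50° − 14.15° = 4.35°

At s = jω = j3:
zero (s+3): 3 + j3 → |·| = √(3²+3²) = √18 ≈ 4.2426, ∠ = arctan(3/3) ≈ 45.00°
zero (s+844): 844 + j3 → |·| = √(844²+3²) = √712345 ≈ 844.01, ∠ = arctan(3/844) ≈ 0.20°
pole (s+4): 4 + j3 → |·| = √(4²+3²) = √25 ≈ 5, ∠ = arctan(3/4) ≈ 36.87°
pole (s+500): 500 + j3 → |·| = √(500²+3²) = √250009 ≈ 500.01, ∠ = arctan(3/500) ≈ 0.34°
|L| = 20 · 3580.8 / 2500.1 ≈ 28.645
Gain = 20 log₁₀(28.645) ≈ 29.14 dB
∠L = 45.20° − 37.21° = 7.99°

ω = 1: 28.3 dB, 4.4°; ω = 3: 29.1 dB, 8.0°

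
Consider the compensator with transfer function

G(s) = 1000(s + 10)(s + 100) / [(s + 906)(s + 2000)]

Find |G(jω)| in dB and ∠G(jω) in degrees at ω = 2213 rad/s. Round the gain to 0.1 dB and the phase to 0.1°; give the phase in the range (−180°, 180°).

56.7 dB, 61.5°

At s = jω = j2213:
zero (s+10): 10 + j2213 → |·| = √(10²+2213²) = √4897469 ≈ 2213, ∠ = arctan(2213/10) ≈ 89.74°
zero (s+100): 100 + j2213 → |·| = √(100²+2213²) = √4907369 ≈ 2215.3, ∠ = arctan(2213/100) ≈ 87.41°
pole (s+906): 906 + j2213 → |·| = √(906²+2213²) = √5718205 ≈ 2391.3, ∠ = arctan(2213/906) ≈ 67.74°
pole (s+2000): 2000 + j2213 → |·| = √(2000²+2213²) = √8897369 ≈ 2982.8, ∠ = arctan(2213/2000) ≈ 47.89°
|G| = 1000 · 4.9025e+06 / 7.1328e+06 ≈ 687.32
Gain = 20 log₁₀(687.32) ≈ 56.74 dB
∠G = 177.15° − 115.63° = 61.52°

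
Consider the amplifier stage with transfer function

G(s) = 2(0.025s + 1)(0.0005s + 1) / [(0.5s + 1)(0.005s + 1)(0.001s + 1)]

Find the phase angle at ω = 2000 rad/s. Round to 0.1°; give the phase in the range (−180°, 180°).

-103.8°

At ω = 2000 rad/s:
zero (1 + j2000·0.025) = 1 + j50 → |·| ≈ 50.01, ∠ ≈ 88.85°
zero (1 + j2000·0.0005) = 1 + j1 → |·| ≈ 1.4142, ∠ ≈ 45.00°
pole (1 + j2000·0.5) = 1 + j1000 → |·| ≈ 1000, ∠ ≈ 89.94°
pole (1 + j2000·0.005) = 1 + j10 → |·| ≈ 10.05, ∠ ≈ 84.29°
pole (1 + j2000·0.001) = 1 + j2 → |·| ≈ 2.2361, ∠ ≈ 63.43°
∠G = (88.85° + 45.00°) − (89.94° + 84.29° + 63.43°) = -103.81°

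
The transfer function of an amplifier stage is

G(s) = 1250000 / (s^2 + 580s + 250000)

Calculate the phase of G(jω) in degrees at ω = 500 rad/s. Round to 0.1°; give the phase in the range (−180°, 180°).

-90.0°

At s = jω = j500:
quadratic: (j500)² + 580·j500 + 250000 = 0 + j290000 → |·| ≈ 2.9e+05, ∠ ≈ 90.00°
∠G = 0.00° − 90.00° = -90.00°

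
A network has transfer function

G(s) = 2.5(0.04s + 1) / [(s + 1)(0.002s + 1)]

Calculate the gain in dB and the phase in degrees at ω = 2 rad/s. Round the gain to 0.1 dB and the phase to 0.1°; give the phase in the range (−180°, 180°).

At ω = 2 rad/s:
zero (1 + j2·0.04) = 1 + j0.08 → |·| ≈ 1.0032, ∠ ≈ 4.57°
pole (1 + j2·1) = 1 + j2 → |·| ≈ 2.2361, ∠ ≈ 63.43°
pole (1 + j2·0.002) = 1 + j0.004 → |·| ≈ 1, ∠ ≈ 0.23°
|G| = 2.5 · 1.0032 / (2.2361 · 1) ≈ 1.1216
Gain = 20 log₁₀(1.1216) ≈ 1.00 dB
∠G = (4.57°) − (63.43° + 0.23°) = -59.09°

1.0 dB, -59.1°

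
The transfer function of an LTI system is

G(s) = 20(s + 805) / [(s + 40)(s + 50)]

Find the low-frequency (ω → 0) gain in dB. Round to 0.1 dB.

G(0) = 20·805 / (40·50) = 8.05
20 log₁₀(8.05) ≈ 18.12 dB

18.1 dB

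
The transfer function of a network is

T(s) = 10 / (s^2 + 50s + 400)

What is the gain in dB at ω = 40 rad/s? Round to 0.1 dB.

-47.4 dB

Substitute s = j40:
Numerator: 10 = 10 + j0
Denominator: (j40)^2 + 50(j40) + 400 = -1200 + j2000
|N| = √(10² + 0²) ≈ 10, ∠N ≈ 0.00°
|D| = √(1200² + 2000²) ≈ 2332.4, ∠D ≈ 120.96°
|T| = 10 / 2332.4 ≈ 0.0042874
Gain = 20 log₁₀(0.0042874) ≈ -47.36 dB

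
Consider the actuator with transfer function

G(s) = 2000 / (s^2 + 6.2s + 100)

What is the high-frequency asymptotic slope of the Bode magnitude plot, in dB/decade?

Each pole contributes −20 dB/decade at high frequency; each zero contributes +20 dB/decade.
Net: 0 zero(s) − 2 pole(s) → -40 dB/decade.

-40 dB/decade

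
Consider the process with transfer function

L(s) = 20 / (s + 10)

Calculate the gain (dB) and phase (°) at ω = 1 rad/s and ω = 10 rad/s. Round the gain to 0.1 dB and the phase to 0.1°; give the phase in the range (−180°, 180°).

ω = 1: 6.0 dB, -5.7°; ω = 10: 3.0 dB, -45.0°

At s = jω = j1:
pole (s+10): 10 + j1 → |·| = √(10²+1²) = √101 ≈ 10.05, ∠ = arctan(1/10) ≈ 5.71°
|L| = 20 / 10.05 ≈ 1.99
Gain = 20 log₁₀(1.99) ≈ 5.98 dB
∠L = 0.00° − 5.71° = -5.71°

At s = jω = j10:
pole (s+10): 10 + j10 → |·| = √(10²+10²) = √200 ≈ 14.142, ∠ = arctan(10/10) ≈ 45.00°
|L| = 20 / 14.142 ≈ 1.4142
Gain = 20 log₁₀(1.4142) ≈ 3.01 dB
∠L = 0.00° − 45.00° = -45.00°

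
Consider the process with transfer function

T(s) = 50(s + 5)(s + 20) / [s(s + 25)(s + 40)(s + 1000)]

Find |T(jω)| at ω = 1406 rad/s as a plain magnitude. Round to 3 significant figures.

At s = jω = j1406:
zero (s+5): 5 + j1406 → |·| = √(5²+1406²) = √1976861 ≈ 1406, ∠ = arctan(1406/5) ≈ 89.80°
zero (s+20): 20 + j1406 → |·| = √(20²+1406²) = √1977236 ≈ 1406.1, ∠ = arctan(1406/20) ≈ 89.19°
pole (s+25): 25 + j1406 → |·| = √(25²+1406²) = √1977461 ≈ 1406.2, ∠ = arctan(1406/25) ≈ 88.98°
pole (s+40): 40 + j1406 → |·| = √(40²+1406²) = √1978436 ≈ 1406.6, ∠ = arctan(1406/40) ≈ 88.37°
pole (s+1000): 1000 + j1406 → |·| = √(1000²+1406²) = √2976836 ≈ 1725.4, ∠ = arctan(1406/1000) ≈ 54.58°
pole at origin: |s| = 1406, ∠ = 90.00° (in denominator)
|T| = 50 · 1.977e+06 / 4.7984e+12 ≈ 2.0601e-05

2.06e-05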